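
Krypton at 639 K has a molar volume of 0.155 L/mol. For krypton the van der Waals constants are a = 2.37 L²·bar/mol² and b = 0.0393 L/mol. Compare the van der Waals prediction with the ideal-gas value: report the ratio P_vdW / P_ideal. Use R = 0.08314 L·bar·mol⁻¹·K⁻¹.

P_vdW / P_ideal ≈ 1.052

Ideal: P_ideal = RT/V_m = (0.08314)(639)/0.155 = 342.751 bar
vdW: P = RT/(V_m − b) − a/V_m² = 53.1265/0.115700 − 2.37/0.0240250 = 459.175 − 98.6472 = 360.528 bar
Ratio = 360.528/342.751 = 1.052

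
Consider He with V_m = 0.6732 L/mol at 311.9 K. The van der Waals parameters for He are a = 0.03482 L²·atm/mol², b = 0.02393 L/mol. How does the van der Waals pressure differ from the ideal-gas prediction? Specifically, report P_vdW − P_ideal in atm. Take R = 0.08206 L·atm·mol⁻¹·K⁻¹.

Ideal: P_ideal = RT/V_m = (0.08206)(311.9)/0.6732 = 38.0192 atm
vdW: P = RT/(V_m − b) − a/V_m² = 25.5945/0.649270 − 0.03482/0.453198 = 39.4204 − 0.0768318 = 39.3436 atm
ΔP = 39.3436 − 38.0192 = 1.324 atm

ΔP ≈ 1.324 atm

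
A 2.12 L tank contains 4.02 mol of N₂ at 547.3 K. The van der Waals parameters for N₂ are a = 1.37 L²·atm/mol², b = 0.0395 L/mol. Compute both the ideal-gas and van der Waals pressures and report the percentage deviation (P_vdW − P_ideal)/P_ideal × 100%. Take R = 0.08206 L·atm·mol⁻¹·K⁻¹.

2.31 %

Ideal: P_ideal = nRT/V = (4.02)(0.08206)(547.3)/2.12 = 85.1623 atm
vdW: P = nRT/(V − nb) − a n²/V² = 180.544/1.96121 − 22.1397/4.49440 = 92.0575 − 4.92606 = 87.1314 atm
% deviation = (87.1314 − 85.1623)/85.1623 × 100% = 2.31%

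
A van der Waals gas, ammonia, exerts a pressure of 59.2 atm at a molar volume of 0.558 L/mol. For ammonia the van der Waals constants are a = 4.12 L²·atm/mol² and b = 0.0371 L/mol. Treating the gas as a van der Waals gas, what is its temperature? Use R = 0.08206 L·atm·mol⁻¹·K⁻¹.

T = (P + a/V_m²)(V_m − b)/R
P + a/V_m² = 59.2 + 4.12/(0.558)² = 72.432 atm
V_m − b = 0.558 − 0.0371 = 0.52090 L/mol
T = (72.432)(0.52090)/0.08206 = 459.8 K

T ≈ 459.8 K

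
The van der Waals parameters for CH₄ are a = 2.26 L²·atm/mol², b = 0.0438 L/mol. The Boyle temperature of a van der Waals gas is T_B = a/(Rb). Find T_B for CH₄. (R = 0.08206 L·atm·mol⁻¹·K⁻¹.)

For a van der Waals gas the second virial coefficient B₂ = b − a/(RT) vanishes at T_B = a/(Rb).
T_B = 2.26/(0.08206×0.0438) = 2.26/0.0035942 = 628.8 K

T_B ≈ 628.8 K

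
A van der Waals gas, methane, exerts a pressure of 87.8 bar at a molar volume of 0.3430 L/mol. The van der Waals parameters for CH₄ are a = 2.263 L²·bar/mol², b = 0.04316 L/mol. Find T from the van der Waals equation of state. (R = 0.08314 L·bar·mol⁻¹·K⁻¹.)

T = (P + a/V_m²)(V_m − b)/R
P + a/V_m² = 87.8 + 2.263/(0.3430)² = 107.04 bar
V_m − b = 0.3430 − 0.04316 = 0.29984 L/mol
T = (107.04)(0.29984)/0.08314 = 386.0 K

T ≈ 386.0 K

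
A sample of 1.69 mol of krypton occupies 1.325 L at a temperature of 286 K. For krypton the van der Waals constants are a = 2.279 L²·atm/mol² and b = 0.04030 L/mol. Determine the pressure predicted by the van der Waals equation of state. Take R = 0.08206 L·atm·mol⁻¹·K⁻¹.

P ≈ 27.85 atm

P = nRT/(V − nb) − a n²/V²
nRT/(V − nb) = (1.69)(0.08206)(286)/(1.325 − 1.69×0.04030) = 39.663/1.2569 = 31.556 atm
a n²/V² = (2.279)(1.69)²/(1.325)² = 3.7075 atm
P = 31.556 − 3.7075 = 27.85 atm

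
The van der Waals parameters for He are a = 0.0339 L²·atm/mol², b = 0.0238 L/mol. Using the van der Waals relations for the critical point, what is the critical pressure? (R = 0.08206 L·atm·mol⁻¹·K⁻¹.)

P_c ≈ 2.217 atm

For a van der Waals gas, P_c = a/(27b²).
P_c = 0.0339/(27×(0.0238)²) = 0.0339/0.015294 = 2.217 atm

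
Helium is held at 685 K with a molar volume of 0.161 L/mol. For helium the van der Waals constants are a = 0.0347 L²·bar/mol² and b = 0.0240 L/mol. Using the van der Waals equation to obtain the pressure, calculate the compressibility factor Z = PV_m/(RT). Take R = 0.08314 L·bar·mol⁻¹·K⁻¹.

P = RT/(V_m − b) − a/V_m² = (0.08314)(685)/(0.161 − 0.0240) − 0.0347/(0.161)²
  = 56.951/0.13700 − 1.3387 = 415.70 − 1.3387 = 414.36 bar
Z = PV_m/(RT) = (414.36)(0.161)/((0.08314)(685)) = 66.712/56.951 = 1.171

Z ≈ 1.171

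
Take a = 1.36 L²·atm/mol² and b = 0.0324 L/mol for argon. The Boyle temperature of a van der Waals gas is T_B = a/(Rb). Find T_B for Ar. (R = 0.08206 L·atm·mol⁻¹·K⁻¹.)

For a van der Waals gas the second virial coefficient B₂ = b − a/(RT) vanishes at T_B = a/(Rb).
T_B = 1.36/(0.08206×0.0324) = 1.36/0.0026587 = 511.5 K

T_B ≈ 511.5 K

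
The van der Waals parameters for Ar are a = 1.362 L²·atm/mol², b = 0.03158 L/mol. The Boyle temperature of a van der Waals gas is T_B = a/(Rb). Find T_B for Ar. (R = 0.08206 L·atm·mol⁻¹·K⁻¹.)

For a van der Waals gas the second virial coefficient B₂ = b − a/(RT) vanishes at T_B = a/(Rb).
T_B = 1.362/(0.08206×0.03158) = 1.362/0.0025915 = 525.6 K

T_B ≈ 525.6 K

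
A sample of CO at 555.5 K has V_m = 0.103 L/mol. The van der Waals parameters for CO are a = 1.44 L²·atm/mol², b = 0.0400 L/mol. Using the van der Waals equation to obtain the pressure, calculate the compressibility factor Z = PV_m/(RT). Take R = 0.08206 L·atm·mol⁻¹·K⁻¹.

Z ≈ 1.328

P = RT/(V_m − b) − a/V_m² = (0.08206)(555.5)/(0.103 − 0.0400) − 1.44/(0.103)²
  = 45.584/0.063000 − 135.73 = 723.56 − 135.73 = 587.83 atm
Z = PV_m/(RT) = (587.83)(0.103)/((0.08206)(555.5)) = 60.546/45.584 = 1.328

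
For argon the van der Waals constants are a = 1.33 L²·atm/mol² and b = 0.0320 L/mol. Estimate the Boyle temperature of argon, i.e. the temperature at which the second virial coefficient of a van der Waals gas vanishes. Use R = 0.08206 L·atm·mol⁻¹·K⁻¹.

For a van der Waals gas the second virial coefficient B₂ = b − a/(RT) vanishes at T_B = a/(Rb).
T_B = 1.33/(0.08206×0.0320) = 1.33/0.0026259 = 506.5 K

T_B ≈ 506.5 K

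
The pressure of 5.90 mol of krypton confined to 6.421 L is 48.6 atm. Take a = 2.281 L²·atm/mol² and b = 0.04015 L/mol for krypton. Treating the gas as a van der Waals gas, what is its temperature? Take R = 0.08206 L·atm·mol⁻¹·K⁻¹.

T ≈ 645.4 K

T = (P + a n²/V²)(V − nb)/(nR)
P + a n²/V² = 48.6 + (2.281)(5.90)²/(6.421)² = 50.526 atm
V − nb = 6.421 − (5.90)(0.04015) = 6.1841 L
T = (50.526)(6.1841)/((5.90)(0.08206)) = 645.4 K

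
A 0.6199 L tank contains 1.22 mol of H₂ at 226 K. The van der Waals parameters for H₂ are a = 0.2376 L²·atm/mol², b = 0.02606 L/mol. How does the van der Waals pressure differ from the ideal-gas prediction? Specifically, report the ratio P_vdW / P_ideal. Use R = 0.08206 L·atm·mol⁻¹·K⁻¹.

P_vdW / P_ideal ≈ 1.029

Ideal: P_ideal = nRT/V = (1.22)(0.08206)(226)/0.6199 = 36.4988 atm
vdW: P = nRT/(V − nb) − a n²/V² = 22.6256/0.588107 − 0.353644/0.384276 = 38.4719 − 0.920286 = 37.5516 atm
Ratio = 37.5516/36.4988 = 1.029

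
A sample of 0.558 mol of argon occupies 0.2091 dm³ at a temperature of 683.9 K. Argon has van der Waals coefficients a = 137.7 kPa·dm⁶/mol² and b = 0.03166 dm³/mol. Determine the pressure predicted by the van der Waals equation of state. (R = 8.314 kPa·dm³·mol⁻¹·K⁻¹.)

P = nRT/(V − nb) − a n²/V²
nRT/(V − nb) = (0.558)(8.314)(683.9)/(0.2091 − 0.558×0.03166) = 3172.8/0.19143 = 16574 kPa
a n²/V² = (137.7)(0.558)²/(0.2091)² = 980.61 kPa
P = 16574 − 980.61 = 15593 kPa

P ≈ 15593 kPa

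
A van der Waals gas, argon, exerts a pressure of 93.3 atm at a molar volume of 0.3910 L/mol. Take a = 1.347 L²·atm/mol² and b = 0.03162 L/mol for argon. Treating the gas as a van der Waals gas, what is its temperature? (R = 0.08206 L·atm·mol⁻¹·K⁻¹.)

T ≈ 447.2 K

T = (P + a/V_m²)(V_m − b)/R
P + a/V_m² = 93.3 + 1.347/(0.3910)² = 102.11 atm
V_m − b = 0.3910 − 0.03162 = 0.35938 L/mol
T = (102.11)(0.35938)/0.08206 = 447.2 K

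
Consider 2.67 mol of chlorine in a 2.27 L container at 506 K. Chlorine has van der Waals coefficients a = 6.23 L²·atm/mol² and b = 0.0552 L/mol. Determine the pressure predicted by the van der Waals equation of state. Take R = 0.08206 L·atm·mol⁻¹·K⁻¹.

P ≈ 43.61 atm

P = nRT/(V − nb) − a n²/V²
nRT/(V − nb) = (2.67)(0.08206)(506)/(2.27 − 2.67×0.0552) = 110.86/2.1226 = 52.228 atm
a n²/V² = (6.23)(2.67)²/(2.27)² = 8.6190 atm
P = 52.228 − 8.6190 = 43.61 atm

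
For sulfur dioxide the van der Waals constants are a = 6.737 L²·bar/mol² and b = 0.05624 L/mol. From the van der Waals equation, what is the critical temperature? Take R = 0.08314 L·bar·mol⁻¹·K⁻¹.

For a van der Waals gas, T_c = 8a/(27Rb).
T_c = 8×6.737/(27×0.08314×0.05624) = 53.896/0.12625 = 426.9 K

T_c ≈ 426.9 K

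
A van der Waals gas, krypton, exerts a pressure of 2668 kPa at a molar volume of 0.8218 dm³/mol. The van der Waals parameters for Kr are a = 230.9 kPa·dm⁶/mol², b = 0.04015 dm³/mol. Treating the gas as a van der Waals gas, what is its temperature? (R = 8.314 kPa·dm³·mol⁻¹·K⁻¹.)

T = (P + a/V_m²)(V_m − b)/R
P + a/V_m² = 2668 + 230.9/(0.8218)² = 3009.9 kPa
V_m − b = 0.8218 − 0.04015 = 0.78165 dm³/mol
T = (3009.9)(0.78165)/8.314 = 283.0 K

T ≈ 283.0 K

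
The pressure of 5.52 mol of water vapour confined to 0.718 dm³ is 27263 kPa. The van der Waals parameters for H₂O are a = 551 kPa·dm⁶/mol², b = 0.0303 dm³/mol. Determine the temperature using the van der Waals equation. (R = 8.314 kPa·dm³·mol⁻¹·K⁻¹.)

T ≈ 718.0 K

T = (P + a n²/V²)(V − nb)/(nR)
P + a n²/V² = 27263 + (551)(5.52)²/(0.718)² = 59830 kPa
V − nb = 0.718 − (5.52)(0.0303) = 0.55074 dm³
T = (59830)(0.55074)/((5.52)(8.314)) = 718.0 K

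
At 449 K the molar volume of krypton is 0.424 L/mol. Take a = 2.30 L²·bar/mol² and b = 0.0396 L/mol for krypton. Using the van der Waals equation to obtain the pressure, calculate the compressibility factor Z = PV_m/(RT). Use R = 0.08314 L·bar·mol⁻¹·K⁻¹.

P = RT/(V_m − b) − a/V_m² = (0.08314)(449)/(0.424 − 0.0396) − 2.30/(0.424)²
  = 37.330/0.38440 − 12.794 = 97.112 − 12.794 = 84.318 bar
Z = PV_m/(RT) = (84.318)(0.424)/((0.08314)(449)) = 35.751/37.330 = 0.9577

Z ≈ 0.9577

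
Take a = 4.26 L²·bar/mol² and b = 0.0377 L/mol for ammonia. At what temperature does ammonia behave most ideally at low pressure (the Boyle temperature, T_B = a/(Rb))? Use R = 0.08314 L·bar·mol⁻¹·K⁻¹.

T_B ≈ 1359 K

For a van der Waals gas the second virial coefficient B₂ = b − a/(RT) vanishes at T_B = a/(Rb).
T_B = 4.26/(0.08314×0.0377) = 4.26/0.0031344 = 1359 K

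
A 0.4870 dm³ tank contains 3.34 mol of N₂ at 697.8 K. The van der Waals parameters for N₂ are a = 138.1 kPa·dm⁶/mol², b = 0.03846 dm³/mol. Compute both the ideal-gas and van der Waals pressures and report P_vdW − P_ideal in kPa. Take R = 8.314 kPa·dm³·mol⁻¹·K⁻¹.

Ideal: P_ideal = nRT/V = (3.34)(8.314)(697.8)/0.4870 = 39788.6 kPa
vdW: P = nRT/(V − nb) − a n²/V² = 19377.0/0.358544 − 1540.59/0.237169 = 54043.6 − 6495.75 = 47547.9 kPa
ΔP = 47547.9 − 39788.6 = 7759 kPa

ΔP ≈ 7759 kPa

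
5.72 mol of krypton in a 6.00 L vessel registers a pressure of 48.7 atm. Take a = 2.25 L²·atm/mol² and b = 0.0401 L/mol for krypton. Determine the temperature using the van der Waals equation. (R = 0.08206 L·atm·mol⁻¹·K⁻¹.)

T = (P + a n²/V²)(V − nb)/(nR)
P + a n²/V² = 48.7 + (2.25)(5.72)²/(6.00)² = 50.745 atm
V − nb = 6.00 − (5.72)(0.0401) = 5.7706 L
T = (50.745)(5.7706)/((5.72)(0.08206)) = 623.9 K

T ≈ 623.9 K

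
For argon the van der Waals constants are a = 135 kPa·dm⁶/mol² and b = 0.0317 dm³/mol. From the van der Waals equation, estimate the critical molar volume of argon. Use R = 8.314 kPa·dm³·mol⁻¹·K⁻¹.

For a van der Waals gas, V_m,c = 3b.
V_m,c = 3×0.0317 = 0.09510 dm³/mol

V_m,c ≈ 0.09510 dm³/mol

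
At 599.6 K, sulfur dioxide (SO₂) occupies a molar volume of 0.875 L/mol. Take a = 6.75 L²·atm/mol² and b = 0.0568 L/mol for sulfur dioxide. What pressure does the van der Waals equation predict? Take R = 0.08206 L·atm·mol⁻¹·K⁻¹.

P ≈ 51.32 atm

P = RT/(V_m − b) − a/V_m²
RT/(V_m − b) = (0.08206)(599.6)/(0.875 − 0.0568) = 49.203/0.81820 = 60.136 atm
a/V_m² = 6.75/(0.875)² = 8.8163 atm
P = 60.136 − 8.8163 = 51.32 atm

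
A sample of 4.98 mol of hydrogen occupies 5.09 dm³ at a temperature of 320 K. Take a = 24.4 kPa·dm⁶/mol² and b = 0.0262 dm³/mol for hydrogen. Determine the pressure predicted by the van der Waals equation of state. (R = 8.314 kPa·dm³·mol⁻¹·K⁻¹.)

P = nRT/(V − nb) − a n²/V²
nRT/(V − nb) = (4.98)(8.314)(320)/(5.09 − 4.98×0.0262) = 13249/4.9595 = 2671.4 kPa
a n²/V² = (24.4)(4.98)²/(5.09)² = 23.357 kPa
P = 2671.4 − 23.357 = 2648 kPa

P ≈ 2648 kPa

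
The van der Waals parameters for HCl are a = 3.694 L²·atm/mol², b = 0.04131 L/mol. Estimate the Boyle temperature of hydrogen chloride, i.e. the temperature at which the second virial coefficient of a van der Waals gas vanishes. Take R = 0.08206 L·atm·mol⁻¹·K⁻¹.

For a van der Waals gas the second virial coefficient B₂ = b − a/(RT) vanishes at T_B = a/(Rb).
T_B = 3.694/(0.08206×0.04131) = 3.694/0.0033899 = 1090 K

T_B ≈ 1090 K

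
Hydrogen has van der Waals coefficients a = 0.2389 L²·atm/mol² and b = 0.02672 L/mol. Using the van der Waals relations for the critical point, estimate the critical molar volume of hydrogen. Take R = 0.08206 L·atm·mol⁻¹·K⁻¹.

For a van der Waals gas, V_m,c = 3b.
V_m,c = 3×0.02672 = 0.08016 L/mol

V_m,c ≈ 0.08016 L/mol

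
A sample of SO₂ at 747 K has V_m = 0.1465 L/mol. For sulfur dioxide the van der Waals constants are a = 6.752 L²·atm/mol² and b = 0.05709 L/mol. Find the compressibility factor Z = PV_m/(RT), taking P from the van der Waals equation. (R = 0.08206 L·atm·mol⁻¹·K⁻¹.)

Z ≈ 0.8866

P = RT/(V_m − b) − a/V_m² = (0.08206)(747)/(0.1465 − 0.05709) − 6.752/(0.1465)²
  = 61.299/0.089410 − 314.60 = 685.59 − 314.60 = 370.99 atm
Z = PV_m/(RT) = (370.99)(0.1465)/((0.08206)(747)) = 54.350/61.299 = 0.8866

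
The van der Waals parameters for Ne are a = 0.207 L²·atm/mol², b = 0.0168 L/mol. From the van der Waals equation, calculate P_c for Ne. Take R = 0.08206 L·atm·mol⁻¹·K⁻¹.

For a van der Waals gas, P_c = a/(27b²).
P_c = 0.207/(27×(0.0168)²) = 0.207/0.0076205 = 27.16 atm

P_c ≈ 27.16 atm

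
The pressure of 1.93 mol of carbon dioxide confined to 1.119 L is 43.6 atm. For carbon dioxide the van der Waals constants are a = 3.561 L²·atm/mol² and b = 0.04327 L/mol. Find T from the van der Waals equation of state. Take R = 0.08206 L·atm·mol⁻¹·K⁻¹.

T ≈ 354.3 K

T = (P + a n²/V²)(V − nb)/(nR)
P + a n²/V² = 43.6 + (3.561)(1.93)²/(1.119)² = 54.193 atm
V − nb = 1.119 − (1.93)(0.04327) = 1.0355 L
T = (54.193)(1.0355)/((1.93)(0.08206)) = 354.3 K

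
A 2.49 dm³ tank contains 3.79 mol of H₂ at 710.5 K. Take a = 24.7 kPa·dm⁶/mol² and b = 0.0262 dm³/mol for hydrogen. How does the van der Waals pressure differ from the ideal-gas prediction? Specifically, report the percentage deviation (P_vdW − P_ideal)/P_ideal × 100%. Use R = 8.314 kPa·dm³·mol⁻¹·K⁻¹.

Ideal: P_ideal = nRT/V = (3.79)(8.314)(710.5)/2.49 = 8991.12 kPa
vdW: P = nRT/(V − nb) − a n²/V² = 22387.9/2.39070 − 354.793/6.20010 = 9364.58 − 57.2238 = 9307.36 kPa
% deviation = (9307.36 − 8991.12)/8991.12 × 100% = 3.52%

3.52 %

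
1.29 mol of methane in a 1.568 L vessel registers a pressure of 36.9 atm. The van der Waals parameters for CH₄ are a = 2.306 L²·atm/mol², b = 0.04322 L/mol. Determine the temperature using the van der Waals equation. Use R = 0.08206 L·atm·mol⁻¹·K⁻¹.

T ≈ 549.4 K

T = (P + a n²/V²)(V − nb)/(nR)
P + a n²/V² = 36.9 + (2.306)(1.29)²/(1.568)² = 38.461 atm
V − nb = 1.568 − (1.29)(0.04322) = 1.5122 L
T = (38.461)(1.5122)/((1.29)(0.08206)) = 549.4 K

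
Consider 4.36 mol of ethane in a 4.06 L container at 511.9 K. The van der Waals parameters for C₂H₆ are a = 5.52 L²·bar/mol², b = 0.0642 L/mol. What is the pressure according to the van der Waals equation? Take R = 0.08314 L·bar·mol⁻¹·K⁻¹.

P = nRT/(V − nb) − a n²/V²
nRT/(V − nb) = (4.36)(0.08314)(511.9)/(4.06 − 4.36×0.0642) = 185.56/3.7801 = 49.089 bar
a n²/V² = (5.52)(4.36)²/(4.06)² = 6.3659 bar
P = 49.089 − 6.3659 = 42.72 bar

P ≈ 42.72 bar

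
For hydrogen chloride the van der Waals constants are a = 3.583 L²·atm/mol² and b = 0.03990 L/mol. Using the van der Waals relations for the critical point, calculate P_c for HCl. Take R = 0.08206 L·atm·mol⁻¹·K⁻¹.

For a van der Waals gas, P_c = a/(27b²).
P_c = 3.583/(27×(0.03990)²) = 3.583/0.042984 = 83.36 atm

P_c ≈ 83.36 atm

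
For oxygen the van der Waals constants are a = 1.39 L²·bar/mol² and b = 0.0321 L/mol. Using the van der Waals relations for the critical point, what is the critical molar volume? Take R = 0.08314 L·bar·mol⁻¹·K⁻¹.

V_m,c ≈ 0.09630 L/mol

For a van der Waals gas, V_m,c = 3b.
V_m,c = 3×0.0321 = 0.09630 L/mol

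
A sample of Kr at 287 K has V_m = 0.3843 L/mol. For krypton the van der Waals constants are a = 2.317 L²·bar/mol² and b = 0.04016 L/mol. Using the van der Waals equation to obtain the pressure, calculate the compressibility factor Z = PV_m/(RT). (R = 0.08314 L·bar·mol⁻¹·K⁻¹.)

Z ≈ 0.8640

P = RT/(V_m − b) − a/V_m² = (0.08314)(287)/(0.3843 − 0.04016) − 2.317/(0.3843)²
  = 23.861/0.34414 − 15.689 = 69.335 − 15.689 = 53.646 bar
Z = PV_m/(RT) = (53.646)(0.3843)/((0.08314)(287)) = 20.616/23.861 = 0.8640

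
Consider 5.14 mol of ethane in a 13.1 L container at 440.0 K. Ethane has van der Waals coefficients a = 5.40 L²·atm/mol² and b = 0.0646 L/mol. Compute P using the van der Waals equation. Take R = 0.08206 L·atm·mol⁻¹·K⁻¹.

P ≈ 13.70 atm

P = nRT/(V − nb) − a n²/V²
nRT/(V − nb) = (5.14)(0.08206)(440.0)/(13.1 − 5.14×0.0646) = 185.59/12.768 = 14.536 atm
a n²/V² = (5.40)(5.14)²/(13.1)² = 0.83134 atm
P = 14.536 − 0.83134 = 13.70 atm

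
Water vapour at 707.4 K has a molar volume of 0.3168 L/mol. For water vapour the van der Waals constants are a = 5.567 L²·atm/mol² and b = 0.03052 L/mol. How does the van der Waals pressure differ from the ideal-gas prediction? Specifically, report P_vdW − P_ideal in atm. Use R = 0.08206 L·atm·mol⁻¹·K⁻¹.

ΔP ≈ -35.93 atm

Ideal: P_ideal = RT/V_m = (0.08206)(707.4)/0.3168 = 183.236 atm
vdW: P = RT/(V_m − b) − a/V_m² = 58.0492/0.286280 − 5.567/0.100362 = 202.771 − 55.4692 = 147.302 atm
ΔP = 147.302 − 183.236 = -35.93 atm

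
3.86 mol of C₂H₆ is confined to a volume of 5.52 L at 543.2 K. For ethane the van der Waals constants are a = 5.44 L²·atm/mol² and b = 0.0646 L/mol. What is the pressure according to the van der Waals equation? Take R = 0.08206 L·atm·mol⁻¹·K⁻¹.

P = nRT/(V − nb) − a n²/V²
nRT/(V − nb) = (3.86)(0.08206)(543.2)/(5.52 − 3.86×0.0646) = 172.06/5.2706 = 32.645 atm
a n²/V² = (5.44)(3.86)²/(5.52)² = 2.6601 atm
P = 32.645 − 2.6601 = 29.98 atm

P ≈ 29.98 atm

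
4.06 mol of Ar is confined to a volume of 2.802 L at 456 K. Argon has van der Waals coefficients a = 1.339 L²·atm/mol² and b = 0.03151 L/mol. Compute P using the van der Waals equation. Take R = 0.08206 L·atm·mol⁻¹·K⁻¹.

P = nRT/(V − nb) − a n²/V²
nRT/(V − nb) = (4.06)(0.08206)(456)/(2.802 − 4.06×0.03151) = 151.92/2.6741 = 56.812 atm
a n²/V² = (1.339)(4.06)²/(2.802)² = 2.8112 atm
P = 56.812 − 2.8112 = 54.00 atm

P ≈ 54.00 atm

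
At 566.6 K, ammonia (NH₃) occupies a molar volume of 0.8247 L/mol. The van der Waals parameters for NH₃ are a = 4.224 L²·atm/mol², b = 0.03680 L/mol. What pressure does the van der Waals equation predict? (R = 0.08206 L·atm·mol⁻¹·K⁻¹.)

P = RT/(V_m − b) − a/V_m²
RT/(V_m − b) = (0.08206)(566.6)/(0.8247 − 0.03680) = 46.495/0.78790 = 59.011 atm
a/V_m² = 4.224/(0.8247)² = 6.2106 atm
P = 59.011 − 6.2106 = 52.80 atm

P ≈ 52.80 atm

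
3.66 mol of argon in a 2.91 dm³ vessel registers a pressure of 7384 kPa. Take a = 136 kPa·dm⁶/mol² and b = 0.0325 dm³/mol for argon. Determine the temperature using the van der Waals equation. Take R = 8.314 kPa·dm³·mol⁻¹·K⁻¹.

T ≈ 697.0 K

T = (P + a n²/V²)(V − nb)/(nR)
P + a n²/V² = 7384 + (136)(3.66)²/(2.91)² = 7599.1 kPa
V − nb = 2.91 − (3.66)(0.0325) = 2.7911 dm³
T = (7599.1)(2.7911)/((3.66)(8.314)) = 697.0 K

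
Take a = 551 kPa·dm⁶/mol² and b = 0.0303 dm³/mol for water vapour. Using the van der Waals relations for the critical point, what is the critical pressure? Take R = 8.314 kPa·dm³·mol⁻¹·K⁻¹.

P_c ≈ 22228 kPa

For a van der Waals gas, P_c = a/(27b²).
P_c = 551/(27×(0.0303)²) = 551/0.024788 = 22228 kPa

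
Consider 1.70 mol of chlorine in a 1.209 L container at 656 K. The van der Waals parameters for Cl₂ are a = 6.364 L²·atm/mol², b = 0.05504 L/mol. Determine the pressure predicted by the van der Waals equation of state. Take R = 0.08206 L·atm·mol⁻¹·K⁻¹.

P = nRT/(V − nb) − a n²/V²
nRT/(V − nb) = (1.70)(0.08206)(656)/(1.209 − 1.70×0.05504) = 91.513/1.1154 = 82.045 atm
a n²/V² = (6.364)(1.70)²/(1.209)² = 12.583 atm
P = 82.045 − 12.583 = 69.46 atm

P ≈ 69.46 atm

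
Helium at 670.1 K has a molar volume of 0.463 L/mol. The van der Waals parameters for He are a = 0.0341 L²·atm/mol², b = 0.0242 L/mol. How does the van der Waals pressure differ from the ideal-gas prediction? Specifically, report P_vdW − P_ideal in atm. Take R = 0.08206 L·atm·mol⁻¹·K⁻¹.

ΔP ≈ 6.39 atm

Ideal: P_ideal = RT/V_m = (0.08206)(670.1)/0.463 = 118.765 atm
vdW: P = RT/(V_m − b) − a/V_m² = 54.9884/0.438800 − 0.0341/0.214369 = 125.315 − 0.159072 = 125.156 atm
ΔP = 125.156 − 118.765 = 6.39 atm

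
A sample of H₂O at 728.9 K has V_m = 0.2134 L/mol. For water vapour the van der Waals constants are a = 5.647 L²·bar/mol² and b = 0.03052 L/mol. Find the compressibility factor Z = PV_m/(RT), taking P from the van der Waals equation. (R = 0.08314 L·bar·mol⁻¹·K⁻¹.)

Z ≈ 0.7302

P = RT/(V_m − b) − a/V_m² = (0.08314)(728.9)/(0.2134 − 0.03052) − 5.647/(0.2134)²
  = 60.601/0.18288 − 124.00 = 331.37 − 124.00 = 207.37 bar
Z = PV_m/(RT) = (207.37)(0.2134)/((0.08314)(728.9)) = 44.253/60.601 = 0.7302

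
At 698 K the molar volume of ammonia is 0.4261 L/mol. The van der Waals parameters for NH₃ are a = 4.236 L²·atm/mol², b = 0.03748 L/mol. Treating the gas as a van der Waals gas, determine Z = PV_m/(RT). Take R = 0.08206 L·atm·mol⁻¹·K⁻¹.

P = RT/(V_m − b) − a/V_m² = (0.08206)(698)/(0.4261 − 0.03748) − 4.236/(0.4261)²
  = 57.278/0.38862 − 23.331 = 147.39 − 23.331 = 124.06 atm
Z = PV_m/(RT) = (124.06)(0.4261)/((0.08206)(698)) = 52.862/57.278 = 0.9229

Z ≈ 0.9229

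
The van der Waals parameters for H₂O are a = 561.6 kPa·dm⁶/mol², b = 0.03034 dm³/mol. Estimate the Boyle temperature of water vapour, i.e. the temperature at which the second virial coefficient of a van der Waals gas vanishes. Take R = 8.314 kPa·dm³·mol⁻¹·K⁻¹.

T_B ≈ 2226 K

For a van der Waals gas the second virial coefficient B₂ = b − a/(RT) vanishes at T_B = a/(Rb).
T_B = 561.6/(8.314×0.03034) = 561.6/0.25225 = 2226 K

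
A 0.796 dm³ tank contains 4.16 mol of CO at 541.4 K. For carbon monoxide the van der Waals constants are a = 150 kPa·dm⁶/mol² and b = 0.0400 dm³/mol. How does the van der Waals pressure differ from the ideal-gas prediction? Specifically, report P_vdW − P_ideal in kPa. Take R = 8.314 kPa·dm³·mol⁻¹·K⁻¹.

ΔP ≈ 2120 kPa

Ideal: P_ideal = nRT/V = (4.16)(8.314)(541.4)/0.796 = 23523.9 kPa
vdW: P = nRT/(V − nb) − a n²/V² = 18725.0/0.629600 − 2595.84/0.633616 = 29741.1 − 4096.87 = 25644.2 kPa
ΔP = 25644.2 − 23523.9 = 2120 kPa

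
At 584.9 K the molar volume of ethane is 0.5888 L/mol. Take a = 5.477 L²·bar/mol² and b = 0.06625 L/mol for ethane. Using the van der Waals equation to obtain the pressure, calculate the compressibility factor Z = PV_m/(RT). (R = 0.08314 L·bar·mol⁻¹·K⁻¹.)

P = RT/(V_m − b) − a/V_m² = (0.08314)(584.9)/(0.5888 − 0.06625) − 5.477/(0.5888)²
  = 48.629/0.52255 − 15.798 = 93.061 − 15.798 = 77.263 bar
Z = PV_m/(RT) = (77.263)(0.5888)/((0.08314)(584.9)) = 45.492/48.629 = 0.9355

Z ≈ 0.9355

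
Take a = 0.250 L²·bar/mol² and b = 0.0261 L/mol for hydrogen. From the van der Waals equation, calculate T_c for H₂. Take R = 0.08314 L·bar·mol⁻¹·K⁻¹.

For a van der Waals gas, T_c = 8a/(27Rb).
T_c = 8×0.250/(27×0.08314×0.0261) = 2.0000/0.058589 = 34.14 K

T_c ≈ 34.14 K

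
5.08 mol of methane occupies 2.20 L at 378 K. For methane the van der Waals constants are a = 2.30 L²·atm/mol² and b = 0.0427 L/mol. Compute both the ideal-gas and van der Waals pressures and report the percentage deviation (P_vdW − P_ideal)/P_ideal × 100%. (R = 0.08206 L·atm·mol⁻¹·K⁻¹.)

Ideal: P_ideal = nRT/V = (5.08)(0.08206)(378)/2.20 = 71.6250 atm
vdW: P = nRT/(V − nb) − a n²/V² = 157.575/1.98308 − 59.3547/4.84000 = 79.4597 − 12.2634 = 67.1963 atm
% deviation = (67.1963 − 71.6250)/71.6250 × 100% = -6.18%

-6.18 %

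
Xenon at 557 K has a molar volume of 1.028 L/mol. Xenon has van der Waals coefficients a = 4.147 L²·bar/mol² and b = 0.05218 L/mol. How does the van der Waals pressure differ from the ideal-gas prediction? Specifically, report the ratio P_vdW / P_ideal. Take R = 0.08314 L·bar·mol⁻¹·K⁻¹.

Ideal: P_ideal = RT/V_m = (0.08314)(557)/1.028 = 45.0476 bar
vdW: P = RT/(V_m − b) − a/V_m² = 46.3090/0.975820 − 4.147/1.05678 = 47.4565 − 3.92418 = 43.5323 bar
Ratio = 43.5323/45.0476 = 0.9664

P_vdW / P_ideal ≈ 0.9664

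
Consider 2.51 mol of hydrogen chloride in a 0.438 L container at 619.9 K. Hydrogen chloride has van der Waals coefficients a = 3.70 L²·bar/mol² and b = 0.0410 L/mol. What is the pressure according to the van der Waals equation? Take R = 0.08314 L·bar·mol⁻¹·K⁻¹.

P ≈ 264.5 bar

P = nRT/(V − nb) − a n²/V²
nRT/(V − nb) = (2.51)(0.08314)(619.9)/(0.438 − 2.51×0.0410) = 129.36/0.33509 = 386.05 bar
a n²/V² = (3.70)(2.51)²/(0.438)² = 121.51 bar
P = 386.05 − 121.51 = 264.5 bar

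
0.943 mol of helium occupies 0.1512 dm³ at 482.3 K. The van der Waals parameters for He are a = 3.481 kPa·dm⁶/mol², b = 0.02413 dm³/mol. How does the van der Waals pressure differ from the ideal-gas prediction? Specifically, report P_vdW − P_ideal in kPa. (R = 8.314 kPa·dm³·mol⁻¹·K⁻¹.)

Ideal: P_ideal = nRT/V = (0.943)(8.314)(482.3)/0.1512 = 25008.5 kPa
vdW: P = nRT/(V − nb) − a n²/V² = 3781.28/0.128445 − 3.09548/0.0228614 = 29438.9 − 135.402 = 29303.5 kPa
ΔP = 29303.5 − 25008.5 = 4295 kPa

ΔP ≈ 4295 kPa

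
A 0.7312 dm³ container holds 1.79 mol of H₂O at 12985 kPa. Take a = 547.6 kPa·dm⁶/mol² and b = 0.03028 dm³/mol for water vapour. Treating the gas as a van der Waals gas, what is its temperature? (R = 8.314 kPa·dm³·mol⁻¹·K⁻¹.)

T ≈ 740.0 K

T = (P + a n²/V²)(V − nb)/(nR)
P + a n²/V² = 12985 + (547.6)(1.79)²/(0.7312)² = 16267 kPa
V − nb = 0.7312 − (1.79)(0.03028) = 0.67700 dm³
T = (16267)(0.67700)/((1.79)(8.314)) = 740.0 K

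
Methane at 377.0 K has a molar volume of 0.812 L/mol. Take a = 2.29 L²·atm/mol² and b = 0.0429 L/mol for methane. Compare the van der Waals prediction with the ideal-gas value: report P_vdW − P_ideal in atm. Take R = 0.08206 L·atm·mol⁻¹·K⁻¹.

ΔP ≈ -1.348 atm

Ideal: P_ideal = RT/V_m = (0.08206)(377.0)/0.812 = 38.0993 atm
vdW: P = RT/(V_m − b) − a/V_m² = 30.9366/0.769100 − 2.29/0.659344 = 40.2244 − 3.47315 = 36.7513 atm
ΔP = 36.7513 − 38.0993 = -1.348 atm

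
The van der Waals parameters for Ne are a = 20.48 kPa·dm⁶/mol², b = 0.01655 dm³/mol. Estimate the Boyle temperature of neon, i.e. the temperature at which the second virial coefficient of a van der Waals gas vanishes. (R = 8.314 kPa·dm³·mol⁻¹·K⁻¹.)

T_B ≈ 148.8 K

For a van der Waals gas the second virial coefficient B₂ = b − a/(RT) vanishes at T_B = a/(Rb).
T_B = 20.48/(8.314×0.01655) = 20.48/0.13760 = 148.8 K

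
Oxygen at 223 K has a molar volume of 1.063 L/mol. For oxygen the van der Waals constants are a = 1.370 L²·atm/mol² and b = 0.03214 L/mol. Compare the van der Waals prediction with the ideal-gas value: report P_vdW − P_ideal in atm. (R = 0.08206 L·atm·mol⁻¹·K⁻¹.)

ΔP ≈ -0.676 atm

Ideal: P_ideal = RT/V_m = (0.08206)(223)/1.063 = 17.2148 atm
vdW: P = RT/(V_m − b) − a/V_m² = 18.2994/1.03086 − 1.370/1.12997 = 17.7516 − 1.21242 = 16.5392 atm
ΔP = 16.5392 − 17.2148 = -0.676 atm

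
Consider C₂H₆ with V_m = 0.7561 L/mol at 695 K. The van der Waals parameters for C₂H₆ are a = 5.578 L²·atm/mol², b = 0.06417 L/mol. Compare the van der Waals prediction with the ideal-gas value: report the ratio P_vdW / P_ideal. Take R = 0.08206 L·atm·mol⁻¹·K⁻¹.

P_vdW / P_ideal ≈ 0.9634

Ideal: P_ideal = RT/V_m = (0.08206)(695)/0.7561 = 75.4288 atm
vdW: P = RT/(V_m − b) − a/V_m² = 57.0317/0.691930 − 5.578/0.571687 = 82.4241 − 9.75709 = 72.6670 atm
Ratio = 72.6670/75.4288 = 0.9634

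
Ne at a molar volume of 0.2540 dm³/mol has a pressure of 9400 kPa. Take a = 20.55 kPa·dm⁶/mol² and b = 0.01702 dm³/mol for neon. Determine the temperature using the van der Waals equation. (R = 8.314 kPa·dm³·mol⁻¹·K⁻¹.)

T = (P + a/V_m²)(V_m − b)/R
P + a/V_m² = 9400 + 20.55/(0.2540)² = 9718.5 kPa
V_m − b = 0.2540 − 0.01702 = 0.23698 dm³/mol
T = (9718.5)(0.23698)/8.314 = 277.0 K

T ≈ 277.0 K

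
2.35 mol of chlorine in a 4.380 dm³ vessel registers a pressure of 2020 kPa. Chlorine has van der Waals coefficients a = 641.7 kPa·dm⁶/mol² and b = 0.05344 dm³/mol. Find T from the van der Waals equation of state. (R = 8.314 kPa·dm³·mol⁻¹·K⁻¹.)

T = (P + a n²/V²)(V − nb)/(nR)
P + a n²/V² = 2020 + (641.7)(2.35)²/(4.380)² = 2204.7 kPa
V − nb = 4.380 − (2.35)(0.05344) = 4.2544 dm³
T = (2204.7)(4.2544)/((2.35)(8.314)) = 480.1 K

T ≈ 480.1 K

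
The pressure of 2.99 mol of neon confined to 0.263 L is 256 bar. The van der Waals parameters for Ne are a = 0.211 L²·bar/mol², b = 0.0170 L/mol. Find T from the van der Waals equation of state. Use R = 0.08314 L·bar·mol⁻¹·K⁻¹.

T = (P + a n²/V²)(V − nb)/(nR)
P + a n²/V² = 256 + (0.211)(2.99)²/(0.263)² = 283.27 bar
V − nb = 0.263 − (2.99)(0.0170) = 0.21217 L
T = (283.27)(0.21217)/((2.99)(0.08314)) = 241.8 K

T ≈ 241.8 K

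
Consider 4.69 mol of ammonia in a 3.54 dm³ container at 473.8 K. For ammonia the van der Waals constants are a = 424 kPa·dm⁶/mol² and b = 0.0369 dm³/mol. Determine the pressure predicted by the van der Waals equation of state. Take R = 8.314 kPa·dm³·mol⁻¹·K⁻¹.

P = nRT/(V − nb) − a n²/V²
nRT/(V − nb) = (4.69)(8.314)(473.8)/(3.54 − 4.69×0.0369) = 18475/3.3669 = 5487.2 kPa
a n²/V² = (424)(4.69)²/(3.54)² = 744.23 kPa
P = 5487.2 − 744.23 = 4743 kPa

P ≈ 4743 kPa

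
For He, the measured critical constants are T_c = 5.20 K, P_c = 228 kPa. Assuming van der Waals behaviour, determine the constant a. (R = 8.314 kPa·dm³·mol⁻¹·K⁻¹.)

a ≈ 3.458 kPa·dm⁶/mol²

From T_c = 8a/(27Rb) and P_c = a/(27b²): a = 27 R² T_c²/(64 P_c).
a = 27×(8.314)²×(5.20)²/(64×228) = 50465/14592 = 3.458 kPa·dm⁶/mol²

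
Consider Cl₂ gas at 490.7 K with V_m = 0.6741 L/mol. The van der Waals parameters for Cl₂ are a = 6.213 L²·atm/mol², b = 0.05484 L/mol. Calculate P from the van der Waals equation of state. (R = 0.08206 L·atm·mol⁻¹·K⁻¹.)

P = RT/(V_m − b) − a/V_m²
RT/(V_m − b) = (0.08206)(490.7)/(0.6741 − 0.05484) = 40.267/0.61926 = 65.024 atm
a/V_m² = 6.213/(0.6741)² = 13.673 atm
P = 65.024 − 13.673 = 51.35 atm

P ≈ 51.35 atm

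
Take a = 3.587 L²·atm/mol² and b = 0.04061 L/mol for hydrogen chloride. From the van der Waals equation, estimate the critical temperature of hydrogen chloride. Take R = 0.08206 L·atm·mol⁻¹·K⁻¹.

For a van der Waals gas, T_c = 8a/(27Rb).
T_c = 8×3.587/(27×0.08206×0.04061) = 28.696/0.089976 = 318.9 K

T_c ≈ 318.9 K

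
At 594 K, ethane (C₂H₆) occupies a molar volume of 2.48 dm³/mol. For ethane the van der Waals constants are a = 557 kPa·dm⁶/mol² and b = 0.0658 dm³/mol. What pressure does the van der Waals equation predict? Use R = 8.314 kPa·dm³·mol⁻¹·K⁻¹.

P ≈ 1955 kPa

P = RT/(V_m − b) − a/V_m²
RT/(V_m − b) = (8.314)(594)/(2.48 − 0.0658) = 4938.5/2.4142 = 2045.6 kPa
a/V_m² = 557/(2.48)² = 90.563 kPa
P = 2045.6 − 90.563 = 1955 kPa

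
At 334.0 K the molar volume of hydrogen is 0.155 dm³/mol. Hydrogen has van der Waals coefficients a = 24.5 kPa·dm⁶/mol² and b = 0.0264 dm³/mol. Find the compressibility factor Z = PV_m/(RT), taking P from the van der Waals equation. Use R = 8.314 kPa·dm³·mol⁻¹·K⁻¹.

Z ≈ 1.148

P = RT/(V_m − b) − a/V_m² = (8.314)(334.0)/(0.155 − 0.0264) − 24.5/(0.155)²
  = 2776.9/0.12860 − 1019.8 = 21593 − 1019.8 = 20573 kPa
Z = PV_m/(RT) = (20573)(0.155)/((8.314)(334.0)) = 3188.8/2776.9 = 1.148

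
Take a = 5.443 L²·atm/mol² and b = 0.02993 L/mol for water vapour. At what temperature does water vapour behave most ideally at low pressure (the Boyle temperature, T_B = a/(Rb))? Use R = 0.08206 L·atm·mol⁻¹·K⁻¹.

For a van der Waals gas the second virial coefficient B₂ = b − a/(RT) vanishes at T_B = a/(Rb).
T_B = 5.443/(0.08206×0.02993) = 5.443/0.0024561 = 2216 K

T_B ≈ 2216 K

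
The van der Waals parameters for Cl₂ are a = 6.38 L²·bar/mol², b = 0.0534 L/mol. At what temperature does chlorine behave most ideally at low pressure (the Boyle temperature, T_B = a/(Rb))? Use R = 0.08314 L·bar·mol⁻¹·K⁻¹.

For a van der Waals gas the second virial coefficient B₂ = b − a/(RT) vanishes at T_B = a/(Rb).
T_B = 6.38/(0.08314×0.0534) = 6.38/0.0044397 = 1437 K

T_B ≈ 1437 K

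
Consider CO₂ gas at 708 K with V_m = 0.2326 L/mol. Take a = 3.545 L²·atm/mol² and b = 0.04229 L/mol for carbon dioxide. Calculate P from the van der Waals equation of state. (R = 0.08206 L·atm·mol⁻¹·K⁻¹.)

P ≈ 239.8 atm

P = RT/(V_m − b) − a/V_m²
RT/(V_m − b) = (0.08206)(708)/(0.2326 − 0.04229) = 58.098/0.19031 = 305.28 atm
a/V_m² = 3.545/(0.2326)² = 65.523 atm
P = 305.28 − 65.523 = 239.8 atm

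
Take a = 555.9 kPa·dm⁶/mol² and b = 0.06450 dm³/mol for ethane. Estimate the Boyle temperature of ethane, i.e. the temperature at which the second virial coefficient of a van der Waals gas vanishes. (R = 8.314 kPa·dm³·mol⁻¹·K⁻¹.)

T_B ≈ 1037 K

For a van der Waals gas the second virial coefficient B₂ = b − a/(RT) vanishes at T_B = a/(Rb).
T_B = 555.9/(8.314×0.06450) = 555.9/0.53625 = 1037 K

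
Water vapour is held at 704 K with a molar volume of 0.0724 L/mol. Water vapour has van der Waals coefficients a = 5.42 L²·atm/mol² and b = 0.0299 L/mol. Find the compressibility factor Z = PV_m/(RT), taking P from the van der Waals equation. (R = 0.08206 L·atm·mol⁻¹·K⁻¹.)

P = RT/(V_m − b) − a/V_m² = (0.08206)(704)/(0.0724 − 0.0299) − 5.42/(0.0724)²
  = 57.770/0.042500 − 1034.0 = 1359.3 − 1034.0 = 325.3 atm
Z = PV_m/(RT) = (325.3)(0.0724)/((0.08206)(704)) = 23.552/57.770 = 0.4077

Z ≈ 0.4077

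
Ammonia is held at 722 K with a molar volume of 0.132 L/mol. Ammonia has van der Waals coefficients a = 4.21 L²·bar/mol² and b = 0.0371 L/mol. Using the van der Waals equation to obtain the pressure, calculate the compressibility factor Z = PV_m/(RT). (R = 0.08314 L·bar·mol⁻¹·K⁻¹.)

Z ≈ 0.8596

P = RT/(V_m − b) − a/V_m² = (0.08314)(722)/(0.132 − 0.0371) − 4.21/(0.132)²
  = 60.027/0.094900 − 241.62 = 632.53 − 241.62 = 390.91 bar
Z = PV_m/(RT) = (390.91)(0.132)/((0.08314)(722)) = 51.600/60.027 = 0.8596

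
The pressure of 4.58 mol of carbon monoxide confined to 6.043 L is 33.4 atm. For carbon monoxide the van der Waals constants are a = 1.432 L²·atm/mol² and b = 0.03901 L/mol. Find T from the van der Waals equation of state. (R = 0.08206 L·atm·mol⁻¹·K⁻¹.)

T ≈ 534.0 K

T = (P + a n²/V²)(V − nb)/(nR)
P + a n²/V² = 33.4 + (1.432)(4.58)²/(6.043)² = 34.223 atm
V − nb = 6.043 − (4.58)(0.03901) = 5.8643 L
T = (34.223)(5.8643)/((4.58)(0.08206)) = 534.0 K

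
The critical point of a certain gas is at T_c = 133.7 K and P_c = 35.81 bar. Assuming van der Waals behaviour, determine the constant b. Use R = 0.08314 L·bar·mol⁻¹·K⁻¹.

From T_c = 8a/(27Rb) and P_c = a/(27b²): b = R T_c/(8 P_c).
b = (0.08314)(133.7)/(8×35.81) = 11.116/286.48 = 0.03880 L/mol

b ≈ 0.03880 L/mol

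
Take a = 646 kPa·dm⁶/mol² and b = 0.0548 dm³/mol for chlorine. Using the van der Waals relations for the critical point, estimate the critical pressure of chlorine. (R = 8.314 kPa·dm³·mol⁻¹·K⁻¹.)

For a van der Waals gas, P_c = a/(27b²).
P_c = 646/(27×(0.0548)²) = 646/0.081082 = 7967 kPa

P_c ≈ 7967 kPa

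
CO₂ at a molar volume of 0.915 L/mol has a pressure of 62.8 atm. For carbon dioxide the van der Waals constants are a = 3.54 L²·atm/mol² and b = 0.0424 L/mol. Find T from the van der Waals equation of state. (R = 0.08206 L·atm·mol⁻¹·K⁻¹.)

T ≈ 712.8 K

T = (P + a/V_m²)(V_m − b)/R
P + a/V_m² = 62.8 + 3.54/(0.915)² = 67.028 atm
V_m − b = 0.915 − 0.0424 = 0.87260 L/mol
T = (67.028)(0.87260)/0.08206 = 712.8 K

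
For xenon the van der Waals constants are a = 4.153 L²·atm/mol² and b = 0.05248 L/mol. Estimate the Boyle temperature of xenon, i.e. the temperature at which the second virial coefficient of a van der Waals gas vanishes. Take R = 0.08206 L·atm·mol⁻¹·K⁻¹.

For a van der Waals gas the second virial coefficient B₂ = b − a/(RT) vanishes at T_B = a/(Rb).
T_B = 4.153/(0.08206×0.05248) = 4.153/0.0043065 = 964.4 K

T_B ≈ 964.4 K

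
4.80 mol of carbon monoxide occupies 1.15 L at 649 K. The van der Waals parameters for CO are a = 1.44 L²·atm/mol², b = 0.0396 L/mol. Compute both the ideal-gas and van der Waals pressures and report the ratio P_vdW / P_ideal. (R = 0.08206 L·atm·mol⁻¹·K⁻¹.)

Ideal: P_ideal = nRT/V = (4.80)(0.08206)(649)/1.15 = 222.290 atm
vdW: P = nRT/(V − nb) − a n²/V² = 255.633/0.959920 − 33.1776/1.32250 = 266.307 − 25.0870 = 241.220 atm
Ratio = 241.220/222.290 = 1.085

P_vdW / P_ideal ≈ 1.085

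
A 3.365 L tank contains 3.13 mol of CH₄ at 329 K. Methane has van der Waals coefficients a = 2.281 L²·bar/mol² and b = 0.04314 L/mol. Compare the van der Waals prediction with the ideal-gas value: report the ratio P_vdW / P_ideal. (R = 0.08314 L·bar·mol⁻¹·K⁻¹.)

Ideal: P_ideal = nRT/V = (3.13)(0.08314)(329)/3.365 = 25.4428 bar
vdW: P = nRT/(V − nb) − a n²/V² = 85.6151/3.22997 − 22.3467/11.3232 = 26.5065 − 1.97353 = 24.5330 bar
Ratio = 24.5330/25.4428 = 0.9642

P_vdW / P_ideal ≈ 0.9642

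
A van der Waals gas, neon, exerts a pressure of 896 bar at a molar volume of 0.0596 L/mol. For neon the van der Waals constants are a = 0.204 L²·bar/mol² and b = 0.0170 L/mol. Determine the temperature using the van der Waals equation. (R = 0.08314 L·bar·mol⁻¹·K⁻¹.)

T ≈ 488.5 K

T = (P + a/V_m²)(V_m − b)/R
P + a/V_m² = 896 + 0.204/(0.0596)² = 953.43 bar
V_m − b = 0.0596 − 0.0170 = 0.042600 L/mol
T = (953.43)(0.042600)/0.08314 = 488.5 K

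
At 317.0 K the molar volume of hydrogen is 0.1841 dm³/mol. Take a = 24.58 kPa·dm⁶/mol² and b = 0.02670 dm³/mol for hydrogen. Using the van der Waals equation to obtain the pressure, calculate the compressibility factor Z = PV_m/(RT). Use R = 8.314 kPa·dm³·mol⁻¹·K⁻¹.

Z ≈ 1.119

P = RT/(V_m − b) − a/V_m² = (8.314)(317.0)/(0.1841 − 0.02670) − 24.58/(0.1841)²
  = 2635.5/0.15740 − 725.23 = 16744 − 725.23 = 16019 kPa
Z = PV_m/(RT) = (16019)(0.1841)/((8.314)(317.0)) = 2949.1/2635.5 = 1.119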